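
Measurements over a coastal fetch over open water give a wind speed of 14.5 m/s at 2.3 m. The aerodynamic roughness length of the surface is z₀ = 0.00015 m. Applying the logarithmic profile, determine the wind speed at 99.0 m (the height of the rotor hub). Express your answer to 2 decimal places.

20.16 m/s

Log law: V(z) ∝ ln(z/z₀), so V₂/V₁ = ln(z₂/z₀) / ln(z₁/z₀).
ln(99.0/0.00015) = 13.4000, ln(2.3/0.00015) = 9.6378
V₂ = 14.5 × 13.4000/9.6378 = 14.5 × 1.3904 = 20.1602 m/s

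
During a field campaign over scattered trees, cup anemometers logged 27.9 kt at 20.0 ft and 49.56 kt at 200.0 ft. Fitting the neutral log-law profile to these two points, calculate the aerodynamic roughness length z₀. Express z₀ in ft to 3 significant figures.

z₀ ≈ 1.03 ft

Log law: V(z) ∝ ln(z/z₀). With r = V₁/V₂ = 27.9/49.56 = 0.56295,
r · ln(z₂/z₀) = ln(z₁/z₀) ⇒ ln z₀ = (ln z₁ − r·ln z₂)/(1 − r)
ln z₀ = (2.99573 − 0.56295×5.29832) / 0.43705 = 0.0298
z₀ = exp(0.0298) = 1.030 ft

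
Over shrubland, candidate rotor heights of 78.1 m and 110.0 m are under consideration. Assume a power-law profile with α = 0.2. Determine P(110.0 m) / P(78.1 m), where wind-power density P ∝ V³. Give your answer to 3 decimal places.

1.228

Speed ratio: V_B/V_A = (z_B/z_A)^α = (110.0/78.1)^0.2 = (1.4085)^0.2 = 1.07090
Power-density ratio: P_B/P_A = (V_B/V_A)³ = (1.07090)³ = 1.22813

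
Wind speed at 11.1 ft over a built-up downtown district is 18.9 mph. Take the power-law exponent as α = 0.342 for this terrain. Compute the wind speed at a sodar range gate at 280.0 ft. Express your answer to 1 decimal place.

57.0 mph

Power-law profile: V₂ = V₁ · (z₂/z₁)^α
V₂ = 18.9 × (280.0/11.1)^0.342 = 18.9 × (25.2252)^0.342
    = 18.9 × 3.0160 = 57.0019 mph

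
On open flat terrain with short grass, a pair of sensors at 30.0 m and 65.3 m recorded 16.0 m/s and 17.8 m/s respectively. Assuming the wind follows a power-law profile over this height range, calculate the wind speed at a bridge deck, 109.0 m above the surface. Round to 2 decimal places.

First find α: α = ln(V₂/V₁)/ln(z₂/z₁) = ln(17.8/16.0)/ln(65.3/30.0) = 0.10661/0.77779 = 0.1371
Extrapolate from 65.3 m to 109.0 m: V₃ = 17.8 × (109.0/65.3)^0.1371 = 17.8 × 1.0728 = 19.0950 m/s

19.09 m/s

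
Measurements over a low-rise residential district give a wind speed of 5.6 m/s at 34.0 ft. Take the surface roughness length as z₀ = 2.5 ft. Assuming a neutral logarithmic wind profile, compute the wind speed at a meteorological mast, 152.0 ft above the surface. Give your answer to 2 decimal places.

8.81 m/s

Log law: V(z) ∝ ln(z/z₀), so V₂/V₁ = ln(z₂/z₀) / ln(z₁/z₀).
ln(152.0/2.5) = 4.1076, ln(34.0/2.5) = 2.6101
V₂ = 5.6 × 4.1076/2.6101 = 5.6 × 1.5737 = 8.8130 m/s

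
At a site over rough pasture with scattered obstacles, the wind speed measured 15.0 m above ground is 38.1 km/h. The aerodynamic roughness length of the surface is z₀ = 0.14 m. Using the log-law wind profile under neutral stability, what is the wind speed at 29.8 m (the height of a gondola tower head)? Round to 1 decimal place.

Log law: V(z) ∝ ln(z/z₀), so V₂/V₁ = ln(z₂/z₀) / ln(z₁/z₀).
ln(29.8/0.14) = 5.3606, ln(15.0/0.14) = 4.6742
V₂ = 38.1 × 5.3606/4.6742 = 38.1 × 1.1469 = 43.6955 km/h

43.7 km/h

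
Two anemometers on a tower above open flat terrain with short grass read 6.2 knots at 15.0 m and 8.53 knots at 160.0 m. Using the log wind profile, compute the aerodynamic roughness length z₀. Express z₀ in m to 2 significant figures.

z₀ ≈ 0.028 m

Log law: V(z) ∝ ln(z/z₀). With r = V₁/V₂ = 6.2/8.53 = 0.72685,
r · ln(z₂/z₀) = ln(z₁/z₀) ⇒ ln z₀ = (ln z₁ − r·ln z₂)/(1 − r)
ln z₀ = (2.70805 − 0.72685×5.07517) / 0.27315 = -3.5907
z₀ = exp(-3.5907) = 0.02758 m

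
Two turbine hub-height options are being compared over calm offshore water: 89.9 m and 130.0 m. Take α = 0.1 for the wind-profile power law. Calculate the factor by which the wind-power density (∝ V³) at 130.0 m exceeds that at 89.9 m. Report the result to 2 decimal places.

Speed ratio: V_B/V_A = (z_B/z_A)^α = (130.0/89.9)^0.1 = (1.4461)^0.1 = 1.03757
Power-density ratio: P_B/P_A = (V_B/V_A)³ = (1.03757)³ = 1.11700

1.12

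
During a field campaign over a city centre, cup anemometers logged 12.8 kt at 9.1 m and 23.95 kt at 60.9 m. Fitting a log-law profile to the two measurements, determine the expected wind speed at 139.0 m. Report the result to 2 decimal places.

Log law: V ∝ ln(z/z₀). From the pair, with r = V₁/V₂ = 0.53445,
ln z₀ = (ln z₁ − r·ln z₂)/(1 − r) = (2.2083 − 0.53445×4.1092)/0.46555 = 0.0260 → z₀ = 1.026 m
V₃ = V₁ · ln(z₃/z₀)/ln(z₁/z₀) = 12.8 × 4.9085/2.1823 = 28.7904 kt

28.79 kt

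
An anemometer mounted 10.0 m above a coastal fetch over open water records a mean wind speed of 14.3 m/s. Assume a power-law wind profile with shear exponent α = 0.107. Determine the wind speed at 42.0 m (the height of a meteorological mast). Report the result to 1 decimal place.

Power-law profile: V₂ = V₁ · (z₂/z₁)^α
V₂ = 14.3 × (42.0/10.0)^0.107 = 14.3 × (4.2000)^0.107
    = 14.3 × 1.1660 = 16.6734 m/s

16.7 m/s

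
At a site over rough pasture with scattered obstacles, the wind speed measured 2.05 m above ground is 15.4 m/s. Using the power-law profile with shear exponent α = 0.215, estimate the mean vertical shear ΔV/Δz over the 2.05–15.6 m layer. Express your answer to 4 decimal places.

Power law: V₂ = V₁ · (z₂/z₁)^α = 15.4 × (7.6098)^0.215 = 23.8240 m/s
ΔV/Δz = (23.8240 − 15.4)/(15.6 − 2.05) = 8.4240/13.5500 = 0.62170 m/s/m

0.6217 m/s/m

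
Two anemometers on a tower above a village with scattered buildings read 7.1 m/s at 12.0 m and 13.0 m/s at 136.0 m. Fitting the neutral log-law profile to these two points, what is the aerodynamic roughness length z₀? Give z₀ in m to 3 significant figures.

Log law: V(z) ∝ ln(z/z₀). With r = V₁/V₂ = 7.1/13.0 = 0.54615,
r · ln(z₂/z₀) = ln(z₁/z₀) ⇒ ln z₀ = (ln z₁ − r·ln z₂)/(1 − r)
ln z₀ = (2.48491 − 0.54615×4.91265) / 0.45385 = -0.4366
z₀ = exp(-0.4366) = 0.6462 m

z₀ ≈ 0.646 m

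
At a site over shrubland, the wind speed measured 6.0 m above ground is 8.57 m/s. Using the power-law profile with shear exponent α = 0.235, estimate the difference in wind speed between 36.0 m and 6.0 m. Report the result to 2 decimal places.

Power law: V₂ = V₁ · (z₂/z₁)^α = 8.57 × (6.0000)^0.235 = 13.0571 m/s
ΔV = 13.0571 − 8.57 = 4.4871 m/s

4.49 m/s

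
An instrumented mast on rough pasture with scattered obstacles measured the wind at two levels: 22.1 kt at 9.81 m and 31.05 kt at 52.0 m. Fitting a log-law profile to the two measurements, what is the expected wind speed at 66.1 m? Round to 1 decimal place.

32.3 kt

Log law: V ∝ ln(z/z₀). From the pair, with r = V₁/V₂ = 0.71176,
ln z₀ = (ln z₁ − r·ln z₂)/(1 − r) = (2.2834 − 0.71176×3.9512)/0.28824 = -1.8350 → z₀ = 0.1596 m
V₃ = V₁ · ln(z₃/z₀)/ln(z₁/z₀) = 22.1 × 6.0261/4.1184 = 32.3375 kt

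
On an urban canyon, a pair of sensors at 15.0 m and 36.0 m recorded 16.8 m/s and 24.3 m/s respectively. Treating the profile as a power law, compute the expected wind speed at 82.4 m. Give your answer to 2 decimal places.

34.45 m/s

First find α: α = ln(V₂/V₁)/ln(z₂/z₁) = ln(24.3/16.8)/ln(36.0/15.0) = 0.36910/0.87547 = 0.4216
Extrapolate from 36.0 m to 82.4 m: V₃ = 24.3 × (82.4/36.0)^0.4216 = 24.3 × 1.4178 = 34.4528 m/s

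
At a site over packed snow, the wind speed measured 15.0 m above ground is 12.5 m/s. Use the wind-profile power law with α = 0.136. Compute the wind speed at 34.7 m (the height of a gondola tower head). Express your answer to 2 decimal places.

14.01 m/s

Power-law profile: V₂ = V₁ · (z₂/z₁)^α
V₂ = 12.5 × (34.7/15.0)^0.136 = 12.5 × (2.3133)^0.136
    = 12.5 × 1.1208 = 14.0103 m/s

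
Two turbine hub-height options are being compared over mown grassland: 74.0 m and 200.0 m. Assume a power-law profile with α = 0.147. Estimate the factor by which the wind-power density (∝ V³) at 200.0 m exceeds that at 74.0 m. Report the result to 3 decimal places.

1.550

Speed ratio: V_B/V_A = (z_B/z_A)^α = (200.0/74.0)^0.147 = (2.7027)^0.147 = 1.15738
Power-density ratio: P_B/P_A = (V_B/V_A)³ = (1.15738)³ = 1.55033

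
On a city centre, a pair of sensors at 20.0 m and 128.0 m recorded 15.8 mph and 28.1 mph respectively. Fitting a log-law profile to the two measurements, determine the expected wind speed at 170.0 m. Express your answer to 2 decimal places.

Log law: V ∝ ln(z/z₀). From the pair, with r = V₁/V₂ = 0.56228,
ln z₀ = (ln z₁ − r·ln z₂)/(1 − r) = (2.9957 − 0.56228×4.8520)/0.43772 = 0.6112 → z₀ = 1.843 m
V₃ = V₁ · ln(z₃/z₀)/ln(z₁/z₀) = 15.8 × 4.5246/2.3845 = 29.9803 mph

29.98 mph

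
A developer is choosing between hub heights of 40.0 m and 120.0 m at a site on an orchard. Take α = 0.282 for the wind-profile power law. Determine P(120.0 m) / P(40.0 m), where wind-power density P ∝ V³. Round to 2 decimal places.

2.53

Speed ratio: V_B/V_A = (z_B/z_A)^α = (120.0/40.0)^0.282 = (3.0000)^0.282 = 1.36316
Power-density ratio: P_B/P_A = (V_B/V_A)³ = (1.36316)³ = 2.53305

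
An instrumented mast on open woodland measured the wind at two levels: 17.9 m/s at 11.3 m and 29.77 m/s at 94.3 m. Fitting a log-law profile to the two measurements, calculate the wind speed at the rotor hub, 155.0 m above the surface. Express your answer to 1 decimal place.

Log law: V ∝ ln(z/z₀). From the pair, with r = V₁/V₂ = 0.60128,
ln z₀ = (ln z₁ − r·ln z₂)/(1 − r) = (2.4248 − 0.60128×4.5465)/0.39872 = -0.7747 → z₀ = 0.4608 m
V₃ = V₁ · ln(z₃/z₀)/ln(z₁/z₀) = 17.9 × 5.8181/3.1995 = 32.5502 m/s

32.6 m/s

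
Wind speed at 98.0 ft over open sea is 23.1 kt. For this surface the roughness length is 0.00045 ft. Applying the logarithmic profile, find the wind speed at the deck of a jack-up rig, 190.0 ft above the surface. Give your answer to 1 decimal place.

Log law: V(z) ∝ ln(z/z₀), so V₂/V₁ = ln(z₂/z₀) / ln(z₁/z₀).
ln(190.0/0.00045) = 12.9533, ln(98.0/0.00045) = 12.2912
V₂ = 23.1 × 12.9533/12.2912 = 23.1 × 1.0539 = 24.3443 kt

24.3 kt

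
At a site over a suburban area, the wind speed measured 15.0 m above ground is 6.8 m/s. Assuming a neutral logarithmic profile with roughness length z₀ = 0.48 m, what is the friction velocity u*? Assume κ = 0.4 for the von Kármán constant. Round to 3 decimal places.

Log law: V(z) = (u*/κ) · ln(z/z₀) ⇒ u* = κ · V / ln(z/z₀)
u* = 0.4 × 6.8 / ln(15.0/0.48) = 0.4 × 6.8 / 3.4420
   = 2.7200 / 3.4420 = 0.7902 m/s

u* ≈ 0.790 m/s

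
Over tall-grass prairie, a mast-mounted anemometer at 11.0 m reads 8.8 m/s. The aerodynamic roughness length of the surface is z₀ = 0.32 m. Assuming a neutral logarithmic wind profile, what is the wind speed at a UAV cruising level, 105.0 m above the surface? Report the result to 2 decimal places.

14.41 m/s

Log law: V(z) ∝ ln(z/z₀), so V₂/V₁ = ln(z₂/z₀) / ln(z₁/z₀).
ln(105.0/0.32) = 5.7934, ln(11.0/0.32) = 3.5373
V₂ = 8.8 × 5.7934/3.5373 = 8.8 × 1.6378 = 14.4125 m/s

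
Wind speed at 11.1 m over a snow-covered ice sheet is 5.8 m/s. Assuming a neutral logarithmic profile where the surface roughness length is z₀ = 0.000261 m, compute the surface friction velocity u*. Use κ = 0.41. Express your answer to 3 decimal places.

u* ≈ 0.223 m/s

Log law: V(z) = (u*/κ) · ln(z/z₀) ⇒ u* = κ · V / ln(z/z₀)
u* = 0.41 × 5.8 / ln(11.1/0.000261) = 0.41 × 5.8 / 10.6579
   = 2.3780 / 10.6579 = 0.2231 m/s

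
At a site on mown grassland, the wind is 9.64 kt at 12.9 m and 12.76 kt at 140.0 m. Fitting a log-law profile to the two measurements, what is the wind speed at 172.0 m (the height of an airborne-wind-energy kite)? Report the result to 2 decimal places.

13.03 kt

Log law: V ∝ ln(z/z₀). From the pair, with r = V₁/V₂ = 0.75549,
ln z₀ = (ln z₁ − r·ln z₂)/(1 − r) = (2.5572 − 0.75549×4.9416)/0.24451 = -4.8100 → z₀ = 0.008148 m
V₃ = V₁ · ln(z₃/z₀)/ln(z₁/z₀) = 9.64 × 9.9575/7.3672 = 13.0294 kt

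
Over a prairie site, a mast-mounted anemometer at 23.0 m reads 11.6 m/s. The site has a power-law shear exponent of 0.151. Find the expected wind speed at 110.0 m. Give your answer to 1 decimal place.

14.7 m/s

Power-law profile: V₂ = V₁ · (z₂/z₁)^α
V₂ = 11.6 × (110.0/23.0)^0.151 = 11.6 × (4.7826)^0.151
    = 11.6 × 1.2666 = 14.6922 m/s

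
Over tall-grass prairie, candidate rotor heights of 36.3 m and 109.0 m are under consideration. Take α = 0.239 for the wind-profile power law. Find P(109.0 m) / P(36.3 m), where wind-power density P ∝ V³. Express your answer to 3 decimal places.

Speed ratio: V_B/V_A = (z_B/z_A)^α = (109.0/36.3)^0.239 = (3.0028)^0.239 = 1.30055
Power-density ratio: P_B/P_A = (V_B/V_A)³ = (1.30055)³ = 2.19979

2.200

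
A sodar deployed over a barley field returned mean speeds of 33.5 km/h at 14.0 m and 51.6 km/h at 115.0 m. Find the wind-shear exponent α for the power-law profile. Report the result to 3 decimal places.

α ≈ 0.205

Power law: V₂/V₁ = (z₂/z₁)^α ⇒ α = ln(V₂/V₁) / ln(z₂/z₁)
α = ln(51.6/33.5) / ln(115.0/14.0) = ln(1.5403) / ln(8.2143)
  = 0.43198 / 2.10587 = 0.20513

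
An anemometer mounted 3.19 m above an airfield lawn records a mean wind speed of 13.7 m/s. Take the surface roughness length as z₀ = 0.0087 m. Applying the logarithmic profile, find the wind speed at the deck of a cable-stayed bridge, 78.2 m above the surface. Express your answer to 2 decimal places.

21.12 m/s

Log law: V(z) ∝ ln(z/z₀), so V₂/V₁ = ln(z₂/z₀) / ln(z₁/z₀).
ln(78.2/0.0087) = 9.1037, ln(3.19/0.0087) = 5.9045
V₂ = 13.7 × 9.1037/5.9045 = 13.7 × 1.5418 = 21.1232 m/s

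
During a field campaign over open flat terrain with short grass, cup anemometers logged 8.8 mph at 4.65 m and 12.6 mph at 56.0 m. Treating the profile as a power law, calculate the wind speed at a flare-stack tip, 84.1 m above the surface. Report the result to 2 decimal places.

First find α: α = ln(V₂/V₁)/ln(z₂/z₁) = ln(12.6/8.8)/ln(56.0/4.65) = 0.35895/2.48848 = 0.1442
Extrapolate from 56.0 m to 84.1 m: V₃ = 12.6 × (84.1/56.0)^0.1442 = 12.6 × 1.0604 = 13.3612 mph

13.36 mph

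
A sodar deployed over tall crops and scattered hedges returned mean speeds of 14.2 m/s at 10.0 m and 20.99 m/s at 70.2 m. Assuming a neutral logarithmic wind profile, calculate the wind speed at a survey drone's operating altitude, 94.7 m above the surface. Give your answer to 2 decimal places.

22.03 m/s

Log law: V ∝ ln(z/z₀). From the pair, with r = V₁/V₂ = 0.67651,
ln z₀ = (ln z₁ − r·ln z₂)/(1 − r) = (2.3026 − 0.67651×4.2513)/0.32349 = -1.7729 → z₀ = 0.1698 m
V₃ = V₁ · ln(z₃/z₀)/ln(z₁/z₀) = 14.2 × 6.3236/4.0755 = 22.0331 m/s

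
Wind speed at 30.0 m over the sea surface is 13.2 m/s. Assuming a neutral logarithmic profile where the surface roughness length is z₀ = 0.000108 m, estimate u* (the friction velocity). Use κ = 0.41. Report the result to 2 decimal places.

u* ≈ 0.43 m/s

Log law: V(z) = (u*/κ) · ln(z/z₀) ⇒ u* = κ · V / ln(z/z₀)
u* = 0.41 × 13.2 / ln(30.0/0.000108) = 0.41 × 13.2 / 12.5346
   = 5.4120 / 12.5346 = 0.4318 m/s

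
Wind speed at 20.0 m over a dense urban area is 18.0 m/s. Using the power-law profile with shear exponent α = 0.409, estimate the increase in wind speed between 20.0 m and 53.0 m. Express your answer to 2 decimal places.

Power law: V₂ = V₁ · (z₂/z₁)^α = 18.0 × (2.6500)^0.409 = 26.8151 m/s
ΔV = 26.8151 − 18.0 = 8.8151 m/s

8.82 m/s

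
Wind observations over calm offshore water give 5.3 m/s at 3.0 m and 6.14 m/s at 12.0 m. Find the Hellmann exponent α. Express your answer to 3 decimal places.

Power law: V₂/V₁ = (z₂/z₁)^α ⇒ α = ln(V₂/V₁) / ln(z₂/z₁)
α = ln(6.14/5.3) / ln(12.0/3.0) = ln(1.1585) / ln(4.0000)
  = 0.14712 / 1.38629 = 0.10612

α ≈ 0.106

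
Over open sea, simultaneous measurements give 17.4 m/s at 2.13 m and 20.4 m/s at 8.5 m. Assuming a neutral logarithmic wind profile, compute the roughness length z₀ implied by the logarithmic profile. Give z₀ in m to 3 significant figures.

z₀ ≈ 0.000696 m

Log law: V(z) ∝ ln(z/z₀). With r = V₁/V₂ = 17.4/20.4 = 0.85294,
r · ln(z₂/z₀) = ln(z₁/z₀) ⇒ ln z₀ = (ln z₁ − r·ln z₂)/(1 − r)
ln z₀ = (0.75612 − 0.85294×2.14007) / 0.14706 = -7.2708
z₀ = exp(-7.2708) = 0.0006956 m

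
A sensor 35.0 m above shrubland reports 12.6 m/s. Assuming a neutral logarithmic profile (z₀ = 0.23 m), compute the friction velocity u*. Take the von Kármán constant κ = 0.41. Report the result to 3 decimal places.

u* ≈ 1.028 m/s

Log law: V(z) = (u*/κ) · ln(z/z₀) ⇒ u* = κ · V / ln(z/z₀)
u* = 0.41 × 12.6 / ln(35.0/0.23) = 0.41 × 12.6 / 5.0250
   = 5.1660 / 5.0250 = 1.0281 m/s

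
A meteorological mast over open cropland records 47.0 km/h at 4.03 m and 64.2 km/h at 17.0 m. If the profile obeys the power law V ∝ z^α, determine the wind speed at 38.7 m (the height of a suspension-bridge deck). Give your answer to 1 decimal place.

First find α: α = ln(V₂/V₁)/ln(z₂/z₁) = ln(64.2/47.0)/ln(17.0/4.03) = 0.31186/1.43945 = 0.2166
Extrapolate from 17.0 m to 38.7 m: V₃ = 64.2 × (38.7/17.0)^0.2166 = 64.2 × 1.1951 = 76.7248 km/h

76.7 km/h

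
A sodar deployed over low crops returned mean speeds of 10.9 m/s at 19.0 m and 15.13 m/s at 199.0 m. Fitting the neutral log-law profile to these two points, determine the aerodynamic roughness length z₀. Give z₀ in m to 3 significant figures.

Log law: V(z) ∝ ln(z/z₀). With r = V₁/V₂ = 10.9/15.13 = 0.72042,
r · ln(z₂/z₀) = ln(z₁/z₀) ⇒ ln z₀ = (ln z₁ − r·ln z₂)/(1 − r)
ln z₀ = (2.94444 − 0.72042×5.29330) / 0.27958 = -3.1082
z₀ = exp(-3.1082) = 0.04468 m

z₀ ≈ 0.0447 m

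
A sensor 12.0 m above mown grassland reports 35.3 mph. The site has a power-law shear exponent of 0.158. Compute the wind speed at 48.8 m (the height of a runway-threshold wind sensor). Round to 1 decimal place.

44.1 mph

Power-law profile: V₂ = V₁ · (z₂/z₁)^α
V₂ = 35.3 × (48.8/12.0)^0.158 = 35.3 × (4.0667)^0.158
    = 35.3 × 1.2481 = 44.0590 mph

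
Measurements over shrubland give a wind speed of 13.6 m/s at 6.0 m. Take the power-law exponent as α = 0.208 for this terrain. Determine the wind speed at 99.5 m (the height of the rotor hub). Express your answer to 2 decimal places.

Power-law profile: V₂ = V₁ · (z₂/z₁)^α
V₂ = 13.6 × (99.5/6.0)^0.208 = 13.6 × (16.5833)^0.208
    = 13.6 × 1.7935 = 24.3911 m/s

24.39 m/s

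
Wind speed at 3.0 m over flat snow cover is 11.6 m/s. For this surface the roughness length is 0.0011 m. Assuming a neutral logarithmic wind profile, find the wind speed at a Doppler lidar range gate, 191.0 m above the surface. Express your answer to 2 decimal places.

17.69 m/s

Log law: V(z) ∝ ln(z/z₀), so V₂/V₁ = ln(z₂/z₀) / ln(z₁/z₀).
ln(191.0/0.0011) = 12.0647, ln(3.0/0.0011) = 7.9111
V₂ = 11.6 × 12.0647/7.9111 = 11.6 × 1.5250 = 17.6905 m/s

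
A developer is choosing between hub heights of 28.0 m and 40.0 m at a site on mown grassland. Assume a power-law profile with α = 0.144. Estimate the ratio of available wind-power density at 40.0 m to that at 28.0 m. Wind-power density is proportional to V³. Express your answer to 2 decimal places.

1.17

Speed ratio: V_B/V_A = (z_B/z_A)^α = (40.0/28.0)^0.144 = (1.4286)^0.144 = 1.05270
Power-density ratio: P_B/P_A = (V_B/V_A)³ = (1.05270)³ = 1.16659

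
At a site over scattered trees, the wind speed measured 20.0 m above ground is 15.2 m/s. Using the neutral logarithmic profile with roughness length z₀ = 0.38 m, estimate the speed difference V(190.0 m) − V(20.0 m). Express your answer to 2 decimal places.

8.63 m/s

Log law: V₂ = V₁ · ln(z₂/z₀)/ln(z₁/z₀) = 15.2 × 6.2146/3.9633 = 23.8341 m/s
ΔV = 23.8341 − 15.2 = 8.6341 m/s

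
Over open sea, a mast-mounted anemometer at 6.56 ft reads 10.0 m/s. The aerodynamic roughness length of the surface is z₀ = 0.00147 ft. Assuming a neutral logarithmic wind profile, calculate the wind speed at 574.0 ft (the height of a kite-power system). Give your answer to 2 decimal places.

Log law: V(z) ∝ ln(z/z₀), so V₂/V₁ = ln(z₂/z₀) / ln(z₁/z₀).
ln(574.0/0.00147) = 12.8751, ln(6.56/0.00147) = 8.4035
V₂ = 10.0 × 12.8751/8.4035 = 10.0 × 1.5321 = 15.3212 m/s

15.32 m/s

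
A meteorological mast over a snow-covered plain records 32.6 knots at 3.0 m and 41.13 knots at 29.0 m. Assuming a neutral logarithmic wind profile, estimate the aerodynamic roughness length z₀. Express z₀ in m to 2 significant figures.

Log law: V(z) ∝ ln(z/z₀). With r = V₁/V₂ = 32.6/41.13 = 0.79261,
r · ln(z₂/z₀) = ln(z₁/z₀) ⇒ ln z₀ = (ln z₁ − r·ln z₂)/(1 − r)
ln z₀ = (1.09861 − 0.79261×3.36730) / 0.20739 = -7.5719
z₀ = exp(-7.5719) = 0.0005147 m

z₀ ≈ 0.00051 m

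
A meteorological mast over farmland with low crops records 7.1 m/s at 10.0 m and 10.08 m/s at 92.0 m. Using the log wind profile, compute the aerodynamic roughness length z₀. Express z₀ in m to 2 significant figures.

z₀ ≈ 0.051 m

Log law: V(z) ∝ ln(z/z₀). With r = V₁/V₂ = 7.1/10.08 = 0.70437,
r · ln(z₂/z₀) = ln(z₁/z₀) ⇒ ln z₀ = (ln z₁ − r·ln z₂)/(1 − r)
ln z₀ = (2.30259 − 0.70437×4.52179) / 0.29563 = -2.9848
z₀ = exp(-2.9848) = 0.05055 m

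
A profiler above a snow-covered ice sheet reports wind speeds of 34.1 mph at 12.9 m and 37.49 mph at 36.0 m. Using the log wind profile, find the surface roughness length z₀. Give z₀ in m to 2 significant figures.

Log law: V(z) ∝ ln(z/z₀). With r = V₁/V₂ = 34.1/37.49 = 0.90958,
r · ln(z₂/z₀) = ln(z₁/z₀) ⇒ ln z₀ = (ln z₁ − r·ln z₂)/(1 − r)
ln z₀ = (2.55723 − 0.90958×3.58352) / 0.09042 = -7.7662
z₀ = exp(-7.7662) = 0.0004238 m

z₀ ≈ 0.00042 m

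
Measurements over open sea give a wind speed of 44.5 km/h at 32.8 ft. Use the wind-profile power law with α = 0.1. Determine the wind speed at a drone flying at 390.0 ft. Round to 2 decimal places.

57.00 km/h

Power-law profile: V₂ = V₁ · (z₂/z₁)^α
V₂ = 44.5 × (390.0/32.8)^0.1 = 44.5 × (11.8902)^0.1
    = 44.5 × 1.2809 = 57.0006 km/h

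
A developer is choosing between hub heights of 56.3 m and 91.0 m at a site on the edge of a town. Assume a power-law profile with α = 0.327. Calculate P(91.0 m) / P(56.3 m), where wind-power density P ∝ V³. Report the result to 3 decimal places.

1.602

Speed ratio: V_B/V_A = (z_B/z_A)^α = (91.0/56.3)^0.327 = (1.6163)^0.327 = 1.17001
Power-density ratio: P_B/P_A = (V_B/V_A)³ = (1.17001)³ = 1.60166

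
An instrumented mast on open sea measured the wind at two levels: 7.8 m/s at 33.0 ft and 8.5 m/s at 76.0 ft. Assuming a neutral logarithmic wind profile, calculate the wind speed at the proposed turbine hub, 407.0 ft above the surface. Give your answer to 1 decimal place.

9.9 m/s

Log law: V ∝ ln(z/z₀). From the pair, with r = V₁/V₂ = 0.91765,
ln z₀ = (ln z₁ − r·ln z₂)/(1 − r) = (3.4965 − 0.91765×4.3307)/0.08235 = -5.7992 → z₀ = 0.003030 ft
V₃ = V₁ · ln(z₃/z₀)/ln(z₁/z₀) = 7.8 × 11.8080/9.2957 = 9.9081 m/s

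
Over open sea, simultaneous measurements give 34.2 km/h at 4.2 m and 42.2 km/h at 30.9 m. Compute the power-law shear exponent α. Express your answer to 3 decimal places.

Power law: V₂/V₁ = (z₂/z₁)^α ⇒ α = ln(V₂/V₁) / ln(z₂/z₁)
α = ln(42.2/34.2) / ln(30.9/4.2) = ln(1.2339) / ln(7.3571)
  = 0.21019 / 1.99567 = 0.10533

α ≈ 0.105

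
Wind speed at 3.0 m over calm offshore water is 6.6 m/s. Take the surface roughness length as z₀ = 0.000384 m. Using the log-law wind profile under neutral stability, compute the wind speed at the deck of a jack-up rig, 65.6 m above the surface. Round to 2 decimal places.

8.87 m/s

Log law: V(z) ∝ ln(z/z₀), so V₂/V₁ = ln(z₂/z₀) / ln(z₁/z₀).
ln(65.6/0.000384) = 12.0484, ln(3.0/0.000384) = 8.9635
V₂ = 6.6 × 12.0484/8.9635 = 6.6 × 1.3442 = 8.8715 m/s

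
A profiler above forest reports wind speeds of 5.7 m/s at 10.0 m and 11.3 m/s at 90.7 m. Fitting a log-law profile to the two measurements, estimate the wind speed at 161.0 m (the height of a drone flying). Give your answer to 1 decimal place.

Log law: V ∝ ln(z/z₀). From the pair, with r = V₁/V₂ = 0.50442,
ln z₀ = (ln z₁ − r·ln z₂)/(1 − r) = (2.3026 − 0.50442×4.5076)/0.49558 = 0.0582 → z₀ = 1.060 m
V₃ = V₁ · ln(z₃/z₀)/ln(z₁/z₀) = 5.7 × 5.0232/2.2443 = 12.7574 m/s

12.8 m/s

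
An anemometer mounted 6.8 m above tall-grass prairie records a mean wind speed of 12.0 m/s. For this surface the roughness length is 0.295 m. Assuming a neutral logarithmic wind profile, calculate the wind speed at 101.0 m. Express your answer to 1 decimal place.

22.3 m/s

Log law: V(z) ∝ ln(z/z₀), so V₂/V₁ = ln(z₂/z₀) / ln(z₁/z₀).
ln(101.0/0.295) = 5.8359, ln(6.8/0.295) = 3.1377
V₂ = 12.0 × 5.8359/3.1377 = 12.0 × 1.8599 = 22.3191 m/s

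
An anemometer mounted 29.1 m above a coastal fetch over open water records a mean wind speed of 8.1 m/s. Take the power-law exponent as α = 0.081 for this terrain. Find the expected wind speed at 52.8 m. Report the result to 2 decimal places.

8.50 m/s

Power-law profile: V₂ = V₁ · (z₂/z₁)^α
V₂ = 8.1 × (52.8/29.1)^0.081 = 8.1 × (1.8144)^0.081
    = 8.1 × 1.0494 = 8.5005 m/s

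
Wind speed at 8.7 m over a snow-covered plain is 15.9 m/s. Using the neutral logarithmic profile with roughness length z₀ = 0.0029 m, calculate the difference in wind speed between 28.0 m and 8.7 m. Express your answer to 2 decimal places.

Log law: V₂ = V₁ · ln(z₂/z₀)/ln(z₁/z₀) = 15.9 × 9.1752/8.0064 = 18.2213 m/s
ΔV = 18.2213 − 15.9 = 2.3213 m/s

2.32 m/s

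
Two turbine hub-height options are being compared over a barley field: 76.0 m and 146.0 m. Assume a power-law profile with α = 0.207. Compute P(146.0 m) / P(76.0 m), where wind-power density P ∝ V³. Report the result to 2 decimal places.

Speed ratio: V_B/V_A = (z_B/z_A)^α = (146.0/76.0)^0.207 = (1.9211)^0.207 = 1.14470
Power-density ratio: P_B/P_A = (V_B/V_A)³ = (1.14470)³ = 1.49995

1.50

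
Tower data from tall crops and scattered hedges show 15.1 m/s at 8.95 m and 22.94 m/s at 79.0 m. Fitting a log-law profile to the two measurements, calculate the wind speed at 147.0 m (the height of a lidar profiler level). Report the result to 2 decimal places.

25.18 m/s

Log law: V ∝ ln(z/z₀). From the pair, with r = V₁/V₂ = 0.65824,
ln z₀ = (ln z₁ − r·ln z₂)/(1 − r) = (2.1917 − 0.65824×4.3694)/0.34176 = -2.0028 → z₀ = 0.1350 m
V₃ = V₁ · ln(z₃/z₀)/ln(z₁/z₀) = 15.1 × 6.9933/4.1945 = 25.1755 m/s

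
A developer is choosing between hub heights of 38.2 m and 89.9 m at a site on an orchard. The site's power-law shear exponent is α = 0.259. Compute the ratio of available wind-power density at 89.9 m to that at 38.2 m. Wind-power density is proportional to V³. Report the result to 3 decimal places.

1.945

Speed ratio: V_B/V_A = (z_B/z_A)^α = (89.9/38.2)^0.259 = (2.3534)^0.259 = 1.24816
Power-density ratio: P_B/P_A = (V_B/V_A)³ = (1.24816)³ = 1.94450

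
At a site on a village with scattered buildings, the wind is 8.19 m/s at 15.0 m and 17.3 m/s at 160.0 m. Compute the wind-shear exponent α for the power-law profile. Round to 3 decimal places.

α ≈ 0.316

Power law: V₂/V₁ = (z₂/z₁)^α ⇒ α = ln(V₂/V₁) / ln(z₂/z₁)
α = ln(17.3/8.19) / ln(160.0/15.0) = ln(2.1123) / ln(10.6667)
  = 0.74779 / 2.36712 = 0.31591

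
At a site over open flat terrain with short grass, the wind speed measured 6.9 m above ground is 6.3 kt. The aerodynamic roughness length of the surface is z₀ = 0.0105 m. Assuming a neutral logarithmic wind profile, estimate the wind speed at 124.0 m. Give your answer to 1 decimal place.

9.1 kt

Log law: V(z) ∝ ln(z/z₀), so V₂/V₁ = ln(z₂/z₀) / ln(z₁/z₀).
ln(124.0/0.0105) = 9.3767, ln(6.9/0.0105) = 6.4879
V₂ = 6.3 × 9.3767/6.4879 = 6.3 × 1.4453 = 9.1051 kt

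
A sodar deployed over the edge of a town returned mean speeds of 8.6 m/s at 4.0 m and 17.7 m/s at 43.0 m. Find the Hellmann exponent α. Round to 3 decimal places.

Power law: V₂/V₁ = (z₂/z₁)^α ⇒ α = ln(V₂/V₁) / ln(z₂/z₁)
α = ln(17.7/8.6) / ln(43.0/4.0) = ln(2.0581) / ln(10.7500)
  = 0.72180 / 2.37491 = 0.30393

α ≈ 0.304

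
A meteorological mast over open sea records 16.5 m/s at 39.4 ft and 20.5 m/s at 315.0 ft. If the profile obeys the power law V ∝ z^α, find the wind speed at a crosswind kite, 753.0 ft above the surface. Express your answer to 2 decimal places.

22.45 m/s

First find α: α = ln(V₂/V₁)/ln(z₂/z₁) = ln(20.5/16.5)/ln(315.0/39.4) = 0.21706/2.07881 = 0.1044
Extrapolate from 315.0 ft to 753.0 ft: V₃ = 20.5 × (753.0/315.0)^0.1044 = 20.5 × 1.0953 = 22.4530 m/s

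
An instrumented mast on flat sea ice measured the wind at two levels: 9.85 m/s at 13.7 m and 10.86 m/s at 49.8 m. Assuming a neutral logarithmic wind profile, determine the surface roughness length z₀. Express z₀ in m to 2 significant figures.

Log law: V(z) ∝ ln(z/z₀). With r = V₁/V₂ = 9.85/10.86 = 0.90700,
r · ln(z₂/z₀) = ln(z₁/z₀) ⇒ ln z₀ = (ln z₁ − r·ln z₂)/(1 − r)
ln z₀ = (2.61740 − 0.90700×3.90801) / 0.09300 = -9.9693
z₀ = exp(-9.9693) = 0.00004681 m

z₀ ≈ 0.000047 m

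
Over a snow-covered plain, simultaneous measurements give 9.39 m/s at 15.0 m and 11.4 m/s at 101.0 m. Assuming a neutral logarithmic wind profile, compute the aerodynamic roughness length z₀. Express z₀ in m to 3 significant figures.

Log law: V(z) ∝ ln(z/z₀). With r = V₁/V₂ = 9.39/11.4 = 0.82368,
r · ln(z₂/z₀) = ln(z₁/z₀) ⇒ ln z₀ = (ln z₁ − r·ln z₂)/(1 − r)
ln z₀ = (2.70805 − 0.82368×4.61512) / 0.17632 = -6.2011
z₀ = exp(-6.2011) = 0.002027 m

z₀ ≈ 0.00203 m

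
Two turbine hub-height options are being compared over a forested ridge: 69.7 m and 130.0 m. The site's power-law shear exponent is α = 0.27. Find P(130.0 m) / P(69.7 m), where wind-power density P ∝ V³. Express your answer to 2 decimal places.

1.66

Speed ratio: V_B/V_A = (z_B/z_A)^α = (130.0/69.7)^0.27 = (1.8651)^0.27 = 1.18329
Power-density ratio: P_B/P_A = (V_B/V_A)³ = (1.18329)³ = 1.65682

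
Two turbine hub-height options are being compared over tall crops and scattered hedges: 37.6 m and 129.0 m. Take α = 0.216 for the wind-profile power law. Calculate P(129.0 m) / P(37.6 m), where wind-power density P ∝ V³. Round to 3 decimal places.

2.223

Speed ratio: V_B/V_A = (z_B/z_A)^α = (129.0/37.6)^0.216 = (3.4309)^0.216 = 1.30511
Power-density ratio: P_B/P_A = (V_B/V_A)³ = (1.30511)³ = 2.22300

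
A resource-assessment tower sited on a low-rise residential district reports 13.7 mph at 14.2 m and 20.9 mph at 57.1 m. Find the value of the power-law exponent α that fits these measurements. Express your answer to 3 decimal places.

Power law: V₂/V₁ = (z₂/z₁)^α ⇒ α = ln(V₂/V₁) / ln(z₂/z₁)
α = ln(20.9/13.7) / ln(57.1/14.2) = ln(1.5255) / ln(4.0211)
  = 0.42235 / 1.39156 = 0.30351

α ≈ 0.304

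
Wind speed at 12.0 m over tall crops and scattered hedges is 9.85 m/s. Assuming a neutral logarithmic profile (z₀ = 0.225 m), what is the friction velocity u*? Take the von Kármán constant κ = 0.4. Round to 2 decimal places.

u* ≈ 0.99 m/s

Log law: V(z) = (u*/κ) · ln(z/z₀) ⇒ u* = κ · V / ln(z/z₀)
u* = 0.4 × 9.85 / ln(12.0/0.225) = 0.4 × 9.85 / 3.9766
   = 3.9400 / 3.9766 = 0.9908 m/s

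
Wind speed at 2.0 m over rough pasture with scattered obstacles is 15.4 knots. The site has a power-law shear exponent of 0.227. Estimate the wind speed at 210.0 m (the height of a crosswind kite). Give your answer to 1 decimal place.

Power-law profile: V₂ = V₁ · (z₂/z₁)^α
V₂ = 15.4 × (210.0/2.0)^0.227 = 15.4 × (105.0000)^0.227
    = 15.4 × 2.8761 = 44.2926 knots

44.3 knots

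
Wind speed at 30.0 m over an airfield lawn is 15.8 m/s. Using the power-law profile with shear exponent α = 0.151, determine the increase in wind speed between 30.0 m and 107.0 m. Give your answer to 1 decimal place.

3.3 m/s

Power law: V₂ = V₁ · (z₂/z₁)^α = 15.8 × (3.5667)^0.151 = 19.1447 m/s
ΔV = 19.1447 − 15.8 = 3.3447 m/s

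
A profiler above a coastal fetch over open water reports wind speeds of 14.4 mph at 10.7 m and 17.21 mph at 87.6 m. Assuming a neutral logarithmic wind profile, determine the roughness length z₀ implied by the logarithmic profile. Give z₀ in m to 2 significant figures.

z₀ ≈ 0.00022 m

Log law: V(z) ∝ ln(z/z₀). With r = V₁/V₂ = 14.4/17.21 = 0.83672,
r · ln(z₂/z₀) = ln(z₁/z₀) ⇒ ln z₀ = (ln z₁ − r·ln z₂)/(1 − r)
ln z₀ = (2.37024 − 0.83672×4.47278) / 0.16328 = -8.4043
z₀ = exp(-8.4043) = 0.0002239 m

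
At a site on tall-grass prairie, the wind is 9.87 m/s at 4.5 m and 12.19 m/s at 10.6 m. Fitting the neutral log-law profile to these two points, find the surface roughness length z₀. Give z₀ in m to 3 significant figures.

z₀ ≈ 0.118 m

Log law: V(z) ∝ ln(z/z₀). With r = V₁/V₂ = 9.87/12.19 = 0.80968,
r · ln(z₂/z₀) = ln(z₁/z₀) ⇒ ln z₀ = (ln z₁ − r·ln z₂)/(1 − r)
ln z₀ = (1.50408 − 0.80968×2.36085) / 0.19032 = -2.1409
z₀ = exp(-2.1409) = 0.1175 m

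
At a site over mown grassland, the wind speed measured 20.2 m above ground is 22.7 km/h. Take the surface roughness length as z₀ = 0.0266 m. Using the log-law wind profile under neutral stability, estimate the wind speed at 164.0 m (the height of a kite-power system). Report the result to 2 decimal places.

29.87 km/h

Log law: V(z) ∝ ln(z/z₀), so V₂/V₁ = ln(z₂/z₀) / ln(z₁/z₀).
ln(164.0/0.0266) = 8.7267, ln(20.2/0.0266) = 6.6325
V₂ = 22.7 × 8.7267/6.6325 = 22.7 × 1.3157 = 29.8674 km/h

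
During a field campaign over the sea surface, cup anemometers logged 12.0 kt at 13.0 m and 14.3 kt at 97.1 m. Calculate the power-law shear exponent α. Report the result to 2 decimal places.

Power law: V₂/V₁ = (z₂/z₁)^α ⇒ α = ln(V₂/V₁) / ln(z₂/z₁)
α = ln(14.3/12.0) / ln(97.1/13.0) = ln(1.1917) / ln(7.4692)
  = 0.17535 / 2.01079 = 0.08721

α ≈ 0.09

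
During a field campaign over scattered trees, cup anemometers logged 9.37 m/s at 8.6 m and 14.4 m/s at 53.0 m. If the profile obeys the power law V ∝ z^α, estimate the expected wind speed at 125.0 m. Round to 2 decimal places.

First find α: α = ln(V₂/V₁)/ln(z₂/z₁) = ln(14.4/9.37)/ln(53.0/8.6) = 0.42972/1.81853 = 0.2363
Extrapolate from 53.0 m to 125.0 m: V₃ = 14.4 × (125.0/53.0)^0.2363 = 14.4 × 1.2248 = 17.6366 m/s

17.64 m/s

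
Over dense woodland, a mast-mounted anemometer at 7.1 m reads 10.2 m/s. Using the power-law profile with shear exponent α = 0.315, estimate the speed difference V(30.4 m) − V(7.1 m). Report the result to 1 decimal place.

5.9 m/s

Power law: V₂ = V₁ · (z₂/z₁)^α = 10.2 × (4.2817)^0.315 = 16.1272 m/s
ΔV = 16.1272 − 10.2 = 5.9272 m/s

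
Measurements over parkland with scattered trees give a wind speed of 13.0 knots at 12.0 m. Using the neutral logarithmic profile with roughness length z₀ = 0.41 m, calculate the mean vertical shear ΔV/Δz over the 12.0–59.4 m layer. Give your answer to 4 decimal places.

0.1299 knots/m

Log law: V₂ = V₁ · ln(z₂/z₀)/ln(z₁/z₀) = 13.0 × 4.9759/3.3765 = 19.1579 knots
ΔV/Δz = (19.1579 − 13.0)/(59.4 − 12.0) = 6.1579/47.4000 = 0.12991 knots/m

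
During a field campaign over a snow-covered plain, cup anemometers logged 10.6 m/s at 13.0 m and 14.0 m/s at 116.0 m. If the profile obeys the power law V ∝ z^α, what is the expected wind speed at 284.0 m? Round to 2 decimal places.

15.69 m/s

First find α: α = ln(V₂/V₁)/ln(z₂/z₁) = ln(14.0/10.6)/ln(116.0/13.0) = 0.27820/2.18864 = 0.1271
Extrapolate from 116.0 m to 284.0 m: V₃ = 14.0 × (284.0/116.0)^0.1271 = 14.0 × 1.1205 = 15.6876 m/s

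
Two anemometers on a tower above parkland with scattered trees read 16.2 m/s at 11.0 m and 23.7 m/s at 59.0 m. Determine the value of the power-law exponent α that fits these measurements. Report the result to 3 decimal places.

Power law: V₂/V₁ = (z₂/z₁)^α ⇒ α = ln(V₂/V₁) / ln(z₂/z₁)
α = ln(23.7/16.2) / ln(59.0/11.0) = ln(1.4630) / ln(5.3636)
  = 0.38046 / 1.67964 = 0.22651

α ≈ 0.227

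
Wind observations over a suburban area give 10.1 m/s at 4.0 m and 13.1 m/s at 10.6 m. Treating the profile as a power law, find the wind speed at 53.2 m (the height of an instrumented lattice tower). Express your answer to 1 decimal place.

20.1 m/s

First find α: α = ln(V₂/V₁)/ln(z₂/z₁) = ln(13.1/10.1)/ln(10.6/4.0) = 0.26008/0.97456 = 0.2669
Extrapolate from 10.6 m to 53.2 m: V₃ = 13.1 × (53.2/10.6)^0.2669 = 13.1 × 1.5380 = 20.1483 m/s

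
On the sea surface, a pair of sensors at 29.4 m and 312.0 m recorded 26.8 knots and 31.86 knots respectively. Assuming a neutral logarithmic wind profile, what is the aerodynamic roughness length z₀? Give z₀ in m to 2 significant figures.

Log law: V(z) ∝ ln(z/z₀). With r = V₁/V₂ = 26.8/31.86 = 0.84118,
r · ln(z₂/z₀) = ln(z₁/z₀) ⇒ ln z₀ = (ln z₁ − r·ln z₂)/(1 − r)
ln z₀ = (3.38099 − 0.84118×5.74300) / 0.15882 = -9.1292
z₀ = exp(-9.1292) = 0.0001084 m

z₀ ≈ 0.00011 m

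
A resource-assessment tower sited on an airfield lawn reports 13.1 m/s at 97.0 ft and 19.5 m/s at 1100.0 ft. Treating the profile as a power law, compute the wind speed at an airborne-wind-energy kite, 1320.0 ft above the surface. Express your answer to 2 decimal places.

20.09 m/s

First find α: α = ln(V₂/V₁)/ln(z₂/z₁) = ln(19.5/13.1)/ln(1100.0/97.0) = 0.39780/2.42835 = 0.1638
Extrapolate from 1100.0 ft to 1320.0 ft: V₃ = 19.5 × (1320.0/1100.0)^0.1638 = 19.5 × 1.0303 = 20.0912 m/s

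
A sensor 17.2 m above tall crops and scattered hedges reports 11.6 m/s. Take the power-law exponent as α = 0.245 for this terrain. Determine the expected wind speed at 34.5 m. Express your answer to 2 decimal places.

Power-law profile: V₂ = V₁ · (z₂/z₁)^α
V₂ = 11.6 × (34.5/17.2)^0.245 = 11.6 × (2.0058)^0.245
    = 11.6 × 1.1859 = 13.7569 m/s

13.76 m/s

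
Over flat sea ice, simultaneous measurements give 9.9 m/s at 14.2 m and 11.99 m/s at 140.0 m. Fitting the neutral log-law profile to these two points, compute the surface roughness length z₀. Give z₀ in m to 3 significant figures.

z₀ ≈ 0.000278 m

Log law: V(z) ∝ ln(z/z₀). With r = V₁/V₂ = 9.9/11.99 = 0.82569,
r · ln(z₂/z₀) = ln(z₁/z₀) ⇒ ln z₀ = (ln z₁ − r·ln z₂)/(1 − r)
ln z₀ = (2.65324 − 0.82569×4.94164) / 0.17431 = -8.1865
z₀ = exp(-8.1865) = 0.0002784 m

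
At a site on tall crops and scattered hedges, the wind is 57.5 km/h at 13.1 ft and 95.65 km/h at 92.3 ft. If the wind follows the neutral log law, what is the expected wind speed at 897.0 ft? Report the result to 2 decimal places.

140.08 km/h

Log law: V ∝ ln(z/z₀). From the pair, with r = V₁/V₂ = 0.60115,
ln z₀ = (ln z₁ − r·ln z₂)/(1 − r) = (2.5726 − 0.60115×4.5250)/0.39885 = -0.3701 → z₀ = 0.6907 ft
V₃ = V₁ · ln(z₃/z₀)/ln(z₁/z₀) = 57.5 × 7.1692/2.9427 = 140.0836 km/h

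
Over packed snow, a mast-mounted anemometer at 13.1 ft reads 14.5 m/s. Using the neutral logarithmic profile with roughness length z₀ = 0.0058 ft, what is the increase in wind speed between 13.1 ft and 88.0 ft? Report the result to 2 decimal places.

3.58 m/s

Log law: V₂ = V₁ · ln(z₂/z₀)/ln(z₁/z₀) = 14.5 × 9.6272/7.7225 = 18.0764 m/s
ΔV = 18.0764 − 14.5 = 3.5764 m/s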